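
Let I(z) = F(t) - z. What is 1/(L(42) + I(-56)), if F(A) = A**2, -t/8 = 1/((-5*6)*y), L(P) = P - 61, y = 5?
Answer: 5625/208141 ≈ 0.027025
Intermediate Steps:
L(P) = -61 + P
t = 4/75 (t = -8/(-5*6*5) = -8/((-30*5)) = -8/(-150) = -8*(-1/150) = 4/75 ≈ 0.053333)
I(z) = 16/5625 - z (I(z) = (4/75)**2 - z = 16/5625 - z)
1/(L(42) + I(-56)) = 1/((-61 + 42) + (16/5625 - 1*(-56))) = 1/(-19 + (16/5625 + 56)) = 1/(-19 + 315016/5625) = 1/(208141/5625) = 5625/208141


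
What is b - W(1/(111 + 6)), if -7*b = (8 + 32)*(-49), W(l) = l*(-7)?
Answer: 32767/117 ≈ 280.06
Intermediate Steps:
W(l) = -7*l
b = 280 (b = -(8 + 32)*(-49)/7 = -40*(-49)/7 = -⅐*(-1960) = 280)
b - W(1/(111 + 6)) = 280 - (-7)/(111 + 6) = 280 - (-7)/117 = 280 - 1*(-7/117) = 280 + 7/117 = 32767/117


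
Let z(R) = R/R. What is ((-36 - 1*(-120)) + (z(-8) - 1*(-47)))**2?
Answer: 17424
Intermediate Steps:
z(R) = 1
((-36 - 1*(-120)) + (z(-8) - 1*(-47)))**2 = ((-36 - 1*(-120)) + (1 - 1*(-47)))**2 = ((-36 + 120) + (1 + 47))**2 = (84 + 48)**2 = 132**2 = 17424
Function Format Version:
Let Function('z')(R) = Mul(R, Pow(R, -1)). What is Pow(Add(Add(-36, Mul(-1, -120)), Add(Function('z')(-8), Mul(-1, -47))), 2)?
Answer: 17424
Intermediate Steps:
Function('z')(R) = 1
Pow(Add(Add(-36, Mul(-1, -120)), Add(Function('z')(-8), Mul(-1, -47))), 2) = Pow(Add(Add(-36, Mul(-1, -120)), Add(1, Mul(-1, -47))), 2) = Pow(Add(Add(-36, 120), Add(1, 47)), 2) = Pow(Add(84, 48), 2) = Pow(132, 2) = 17424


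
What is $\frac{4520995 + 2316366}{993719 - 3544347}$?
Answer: $- \frac{6837361}{2550628} \approx -2.6807$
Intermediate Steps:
$\frac{4520995 + 2316366}{993719 - 3544347} = \frac{6837361}{-2550628} = 6837361 \left(- \frac{1}{2550628}\right) = - \frac{6837361}{2550628}$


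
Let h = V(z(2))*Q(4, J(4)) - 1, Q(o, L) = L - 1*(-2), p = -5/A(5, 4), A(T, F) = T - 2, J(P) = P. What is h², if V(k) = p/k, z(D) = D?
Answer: 36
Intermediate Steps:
A(T, F) = -2 + T
p = -5/3 (p = -5/(-2 + 5) = -5/3 ≈ -1.6667)
V(k) = -5/(3*k)
Q(o, L) = 2 + L (Q(o, L) = L + 2 = 2 + L)
h = -6 (h = (-5/3/2)*(2 + 4) - 1 = -5/3*½*6 - 1 = -⅚*6 - 1 = -5 - 1 = -6)
h² = (-6)² = 36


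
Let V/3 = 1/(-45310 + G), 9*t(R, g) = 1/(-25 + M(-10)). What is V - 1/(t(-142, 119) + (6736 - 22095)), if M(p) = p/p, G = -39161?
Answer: 2764367/93412114565 ≈ 2.9593e-5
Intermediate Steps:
M(p) = 1
t(R, g) = -1/216 (t(R, g) = 1/(9*(-25 + 1)) = (⅑)/(-24) = (⅑)*(-1/24) = -1/216)
V = -1/28157 (V = 3/(-45310 - 39161) = 3/(-84471) = 3*(-1/84471) = -1/28157 ≈ -3.5515e-5)
V - 1/(t(-142, 119) + (6736 - 22095)) = -1/28157 - 1/(-1/216 + (6736 - 22095)) = -1/28157 - 1/(-1/216 - 15359) = -1/28157 - 1/(-3317545/216) = -1/28157 - 1*(-216/3317545) = -1/28157 + 216/3317545 = 2764367/93412114565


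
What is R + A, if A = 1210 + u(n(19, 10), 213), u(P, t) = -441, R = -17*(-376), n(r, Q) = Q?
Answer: 7161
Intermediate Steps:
R = 6392
A = 769 (A = 1210 - 441 = 769)
R + A = 6392 + 769 = 7161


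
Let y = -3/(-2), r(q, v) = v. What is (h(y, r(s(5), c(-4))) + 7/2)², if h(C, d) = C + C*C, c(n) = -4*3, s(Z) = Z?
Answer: 841/16 ≈ 52.563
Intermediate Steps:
c(n) = -12
y = 3/2 (y = -3*(-½) = 3/2 ≈ 1.5000)
h(C, d) = C + C²
(h(y, r(s(5), c(-4))) + 7/2)² = (3*(1 + 3/2)/2 + 7/2)² = ((3/2)*(5/2) + 7*(½))² = (15/4 + 7/2)² = (29/4)² = 841/16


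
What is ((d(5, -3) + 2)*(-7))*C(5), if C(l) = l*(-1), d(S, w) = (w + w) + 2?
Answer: -70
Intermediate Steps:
d(S, w) = 2 + 2*w (d(S, w) = 2*w + 2 = 2 + 2*w)
C(l) = -l
((d(5, -3) + 2)*(-7))*C(5) = (((2 + 2*(-3)) + 2)*(-7))*(-1*5) = (((2 - 6) + 2)*(-7))*(-5) = ((-4 + 2)*(-7))*(-5) = -2*(-7)*(-5) = 14*(-5) = -70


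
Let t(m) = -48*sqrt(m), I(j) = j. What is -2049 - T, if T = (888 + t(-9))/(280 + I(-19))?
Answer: -178559/87 + 16*I/29 ≈ -2052.4 + 0.55172*I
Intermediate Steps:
T = 296/87 - 16*I/29 (T = (888 - 144*I)/(280 - 19) = (888 - 144*I)/261 = (888 - 144*I)*(1/261) = 296/87 - 16*I/29 ≈ 3.4023 - 0.55172*I)
-2049 - T = -2049 - (296/87 - 16*I/29) = -2049 + (-296/87 + 16*I/29) = -178559/87 + 16*I/29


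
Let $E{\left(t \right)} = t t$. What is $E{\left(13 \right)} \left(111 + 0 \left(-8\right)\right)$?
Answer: $18759$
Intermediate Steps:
$E{\left(t \right)} = t^{2}$
$E{\left(13 \right)} \left(111 + 0 \left(-8\right)\right) = 13^{2} \left(111 + 0 \left(-8\right)\right) = 169 \left(111 + 0\right) = 169 \cdot 111 = 18759$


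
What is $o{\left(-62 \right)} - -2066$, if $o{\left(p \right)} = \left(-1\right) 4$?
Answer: $2062$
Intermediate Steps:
$o{\left(p \right)} = -4$
$o{\left(-62 \right)} - -2066 = -4 - -2066 = -4 + 2066 = 2062$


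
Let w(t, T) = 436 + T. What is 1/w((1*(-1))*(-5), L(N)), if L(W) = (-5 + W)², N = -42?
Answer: 1/2645 ≈ 0.00037807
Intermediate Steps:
1/w((1*(-1))*(-5), L(N)) = 1/(436 + (-5 - 42)²) = 1/(436 + (-47)²) = 1/(436 + 2209) = 1/2645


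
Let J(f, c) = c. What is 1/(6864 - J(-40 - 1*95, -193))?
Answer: 1/7057 ≈ 0.00014170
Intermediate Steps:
1/(6864 - J(-40 - 1*95, -193)) = 1/(6864 - 1*(-193)) = 1/(6864 + 193) = 1/7057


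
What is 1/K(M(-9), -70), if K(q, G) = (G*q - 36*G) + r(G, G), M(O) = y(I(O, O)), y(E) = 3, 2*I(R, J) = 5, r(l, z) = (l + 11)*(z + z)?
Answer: 1/10570 ≈ 9.4607e-5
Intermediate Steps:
r(l, z) = 2*z*(11 + l) (r(l, z) = (11 + l)*(2*z) = 2*z*(11 + l))
I(R, J) = 5/2 (I(R, J) = (1/2)*5 = 5/2)
M(O) = 3
K(q, G) = -36*G + G*q + 2*G*(11 + G) (K(q, G) = (G*q - 36*G) + 2*G*(11 + G) = (-36*G + G*q) + 2*G*(11 + G) = -36*G + G*q + 2*G*(11 + G))
1/K(M(-9), -70) = 1/(-70*(-14 + 3 + 2*(-70))) = 1/(-70*(-14 + 3 - 140)) = 1/(-70*(-151)) = 1/10570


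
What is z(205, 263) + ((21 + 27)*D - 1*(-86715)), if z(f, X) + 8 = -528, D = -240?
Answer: 74659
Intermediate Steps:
z(f, X) = -536 (z(f, X) = -8 - 528 = -536)
z(205, 263) + ((21 + 27)*D - 1*(-86715)) = -536 + ((21 + 27)*(-240) - 1*(-86715)) = -536 + (48*(-240) + 86715) = -536 + (-11520 + 86715) = -536 + 75195 = 74659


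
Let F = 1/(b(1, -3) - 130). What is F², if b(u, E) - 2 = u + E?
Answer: 1/16900 ≈ 5.9172e-5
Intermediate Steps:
b(u, E) = 2 + E + u (b(u, E) = 2 + (u + E) = 2 + (E + u) = 2 + E + u)
F = -1/130 (F = 1/((2 - 3 + 1) - 130) = 1/(0 - 130) = 1/(-130) = -1/130 ≈ -0.0076923)
F² = (-1/130)² = 1/16900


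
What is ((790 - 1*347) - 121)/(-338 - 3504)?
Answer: -161/1921 ≈ -0.083811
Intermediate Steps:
((790 - 1*347) - 121)/(-338 - 3504) = ((790 - 347) - 121)/(-3842) = (443 - 121)*(-1/3842) = 322*(-1/3842) = -161/1921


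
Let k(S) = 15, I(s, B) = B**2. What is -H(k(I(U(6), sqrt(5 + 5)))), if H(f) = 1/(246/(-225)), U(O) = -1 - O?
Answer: 75/82 ≈ 0.91463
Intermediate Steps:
H(f) = -75/82 (H(f) = 1/(246*(-1/225)) = 1/(-82/75) = -75/82)
-H(k(I(U(6), sqrt(5 + 5)))) = -1*(-75/82) = 75/82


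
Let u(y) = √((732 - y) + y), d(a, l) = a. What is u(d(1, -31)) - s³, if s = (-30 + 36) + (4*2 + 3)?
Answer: -4913 + 2*√183 ≈ -4885.9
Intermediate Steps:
u(y) = 2*√183 (u(y) = √732 = 2*√183)
s = 17 (s = 6 + (8 + 3) = 6 + 11 = 17)
u(d(1, -31)) - s³ = 2*√183 - 1*17³ = 2*√183 - 1*4913 = 2*√183 - 4913 = -4913 + 2*√183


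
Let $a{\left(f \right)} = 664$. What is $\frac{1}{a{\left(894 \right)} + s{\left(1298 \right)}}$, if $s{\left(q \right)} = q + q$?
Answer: $\frac{1}{3260} \approx 0.00030675$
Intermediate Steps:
$s{\left(q \right)} = 2 q$
$\frac{1}{a{\left(894 \right)} + s{\left(1298 \right)}} = \frac{1}{664 + 2 \cdot 1298} = \frac{1}{664 + 2596} = \frac{1}{3260}$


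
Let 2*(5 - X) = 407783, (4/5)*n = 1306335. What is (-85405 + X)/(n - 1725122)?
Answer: 1157166/368813 ≈ 3.1375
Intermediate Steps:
n = 6531675/4 (n = (5/4)*1306335 = 6531675/4 ≈ 1.6329e+6)
X = -407773/2 (X = 5 - ½*407783 = 5 - 407783/2 = -407773/2 ≈ -2.0389e+5)
(-85405 + X)/(n - 1725122) = (-85405 - 407773/2)/(6531675/4 - 1725122) = -578583/(2*(-368813/4)) = -578583/2*(-4/368813) = 1157166/368813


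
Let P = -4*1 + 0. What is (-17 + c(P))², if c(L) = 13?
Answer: 16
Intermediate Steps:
P = -4 (P = -4 + 0 = -4)
(-17 + c(P))² = (-17 + 13)² = (-4)² = 16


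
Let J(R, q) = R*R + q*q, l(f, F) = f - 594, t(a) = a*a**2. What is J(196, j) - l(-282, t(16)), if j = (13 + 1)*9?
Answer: 55168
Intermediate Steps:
t(a) = a**3
l(f, F) = -594 + f
j = 126 (j = 14*9 = 126)
J(R, q) = R**2 + q**2
J(196, j) - l(-282, t(16)) = (196**2 + 126**2) - (-594 - 282) = (38416 + 15876) - 1*(-876) = 54292 + 876 = 55168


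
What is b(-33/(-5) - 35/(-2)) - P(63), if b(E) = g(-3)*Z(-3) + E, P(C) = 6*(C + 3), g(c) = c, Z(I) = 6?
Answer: -3899/10 ≈ -389.90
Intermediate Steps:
P(C) = 18 + 6*C (P(C) = 6*(3 + C) = 18 + 6*C)
b(E) = -18 + E (b(E) = -3*6 + E = -18 + E)
b(-33/(-5) - 35/(-2)) - P(63) = (-18 + (-33/(-5) - 35/(-2))) - (18 + 6*63) = (-18 + (-33*(-1/5) - 35*(-1/2))) - (18 + 378) = (-18 + (33/5 + 35/2)) - 1*396 = (-18 + 241/10) - 396 = 61/10 - 396 = -3899/10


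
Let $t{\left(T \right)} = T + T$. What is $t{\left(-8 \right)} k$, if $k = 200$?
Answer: $-3200$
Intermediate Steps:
$t{\left(T \right)} = 2 T$
$t{\left(-8 \right)} k = 2 \left(-8\right) 200 = \left(-16\right) 200 = -3200$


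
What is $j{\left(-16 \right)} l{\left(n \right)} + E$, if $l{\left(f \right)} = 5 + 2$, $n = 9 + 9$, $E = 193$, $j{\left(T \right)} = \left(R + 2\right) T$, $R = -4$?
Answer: $417$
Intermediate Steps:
$j{\left(T \right)} = - 2 T$ ($j{\left(T \right)} = \left(-4 + 2\right) T = - 2 T$)
$n = 18$
$l{\left(f \right)} = 7$
$j{\left(-16 \right)} l{\left(n \right)} + E = \left(-2\right) \left(-16\right) 7 + 193 = 32 \cdot 7 + 193 = 224 + 193 = 417$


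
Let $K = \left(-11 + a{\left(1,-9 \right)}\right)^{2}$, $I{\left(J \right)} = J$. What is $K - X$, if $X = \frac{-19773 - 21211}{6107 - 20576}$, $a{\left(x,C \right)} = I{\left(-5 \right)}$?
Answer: $\frac{3663080}{14469} \approx 253.17$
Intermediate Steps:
$a{\left(x,C \right)} = -5$
$X = \frac{40984}{14469}$ ($X = - \frac{40984}{-14469} = \left(-40984\right) \left(- \frac{1}{14469}\right) = \frac{40984}{14469} \approx 2.8325$)
$K = 256$ ($K = \left(-11 - 5\right)^{2} = \left(-16\right)^{2} = 256$)
$K - X = 256 - \frac{40984}{14469} = \frac{3663080}{14469}$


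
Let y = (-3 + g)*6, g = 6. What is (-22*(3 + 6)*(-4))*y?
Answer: 14256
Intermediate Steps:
y = 18 (y = (-3 + 6)*6 = 3*6 = 18)
(-22*(3 + 6)*(-4))*y = -22*(3 + 6)*(-4)*18 = -198*(-4)*18 = -22*(-36)*18 = 792*18 = 14256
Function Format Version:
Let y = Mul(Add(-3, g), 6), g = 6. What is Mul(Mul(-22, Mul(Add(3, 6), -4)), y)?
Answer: 14256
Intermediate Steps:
y = 18 (y = Mul(Add(-3, 6), 6) = Mul(3, 6) = 18)
Mul(Mul(-22, Mul(Add(3, 6), -4)), y) = Mul(Mul(-22, Mul(Add(3, 6), -4)), 18) = Mul(Mul(-22, Mul(9, -4)), 18) = Mul(Mul(-22, -36), 18) = Mul(792, 18) = 14256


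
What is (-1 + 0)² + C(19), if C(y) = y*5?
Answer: 96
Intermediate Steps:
C(y) = 5*y
(-1 + 0)² + C(19) = (-1 + 0)² + 5*19 = (-1)² + 95 = 1 + 95 = 96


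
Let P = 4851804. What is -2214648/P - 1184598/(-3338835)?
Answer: -45747415008/449982583565 ≈ -0.10166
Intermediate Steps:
-2214648/P - 1184598/(-3338835) = -2214648/4851804 - 1184598/(-3338835) = -2214648*1/4851804 - 1184598*(-1/3338835) = -184554/404317 + 394866/1112945 = -45747415008/449982583565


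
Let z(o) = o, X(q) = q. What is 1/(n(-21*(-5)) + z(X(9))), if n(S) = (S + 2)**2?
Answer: 1/11458 ≈ 8.7275e-5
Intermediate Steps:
n(S) = (2 + S)**2
1/(n(-21*(-5)) + z(X(9))) = 1/((2 - 21*(-5))**2 + 9) = 1/((2 + 105)**2 + 9) = 1/(107**2 + 9) = 1/(11449 + 9) = 1/11458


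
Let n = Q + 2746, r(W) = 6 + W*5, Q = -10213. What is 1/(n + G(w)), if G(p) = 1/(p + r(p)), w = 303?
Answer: -1824/13619807 ≈ -0.00013392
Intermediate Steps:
r(W) = 6 + 5*W
n = -7467 (n = -10213 + 2746 = -7467)
G(p) = 1/(6 + 6*p) (G(p) = 1/(p + (6 + 5*p)) = 1/(6 + 6*p))
1/(n + G(w)) = 1/(-7467 + 1/(6*(1 + 303))) = 1/(-7467 + (⅙)/304) = 1/(-7467 + (⅙)*(1/304)) = 1/(-7467 + 1/1824) = 1/(-13619807/1824) = -1824/13619807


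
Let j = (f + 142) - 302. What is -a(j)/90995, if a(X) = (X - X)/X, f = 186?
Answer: 0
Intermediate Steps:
j = 26 (j = (186 + 142) - 302 = 328 - 302 = 26)
a(X) = 0 (a(X) = 0/X = 0)
-a(j)/90995 = -0/90995 = -1*0 = 0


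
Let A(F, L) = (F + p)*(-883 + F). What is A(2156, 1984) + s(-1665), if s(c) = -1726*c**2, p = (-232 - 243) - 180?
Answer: -4782949577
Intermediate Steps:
p = -655 (p = -475 - 180 = -655)
A(F, L) = (-883 + F)*(-655 + F) (A(F, L) = (F - 655)*(-883 + F) = (-655 + F)*(-883 + F) = (-883 + F)*(-655 + F))
A(2156, 1984) + s(-1665) = (578365 + 2156**2 - 1538*2156) - 1726*(-1665)**2 = (578365 + 4648336 - 3315928) - 1726*2772225 = 1910773 - 4784860350 = -4782949577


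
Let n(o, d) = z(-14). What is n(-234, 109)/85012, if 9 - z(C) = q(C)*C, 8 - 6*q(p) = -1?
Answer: 15/42506 ≈ 0.00035289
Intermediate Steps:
q(p) = 3/2 (q(p) = 4/3 - ⅙*(-1) = 4/3 + ⅙ = 3/2)
z(C) = 9 - 3*C/2
n(o, d) = 30 (n(o, d) = 9 - 3/2*(-14) = 9 + 21 = 30)
n(-234, 109)/85012 = 30/85012 = 30*(1/85012) = 15/42506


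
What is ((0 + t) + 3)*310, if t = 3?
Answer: 1860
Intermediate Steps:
((0 + t) + 3)*310 = ((0 + 3) + 3)*310 = (3 + 3)*310 = 6*310 = 1860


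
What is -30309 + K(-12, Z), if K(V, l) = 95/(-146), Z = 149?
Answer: -4425209/146 ≈ -30310.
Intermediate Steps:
K(V, l) = -95/146 (K(V, l) = 95*(-1/146) = -95/146)
-30309 + K(-12, Z) = -30309 - 95/146 = -4425209/146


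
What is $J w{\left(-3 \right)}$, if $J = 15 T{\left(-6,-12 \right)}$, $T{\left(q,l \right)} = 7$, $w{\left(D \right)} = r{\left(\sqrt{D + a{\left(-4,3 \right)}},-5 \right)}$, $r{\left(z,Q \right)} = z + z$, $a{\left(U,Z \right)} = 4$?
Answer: $210$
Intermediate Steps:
$r{\left(z,Q \right)} = 2 z$
$w{\left(D \right)} = 2 \sqrt{4 + D}$ ($w{\left(D \right)} = 2 \sqrt{D + 4} = 2 \sqrt{4 + D}$)
$J = 105$ ($J = 15 \cdot 7 = 105$)
$J w{\left(-3 \right)} = 105 \cdot 2 \sqrt{4 - 3} = 105 \cdot 2 \sqrt{1} = 105 \cdot 2 \cdot 1 = 105 \cdot 2 = 210$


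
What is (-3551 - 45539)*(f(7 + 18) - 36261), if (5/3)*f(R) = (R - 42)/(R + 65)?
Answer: 26700870803/15 ≈ 1.7801e+9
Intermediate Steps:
f(R) = 3*(-42 + R)/(5*(65 + R)) (f(R) = 3*((R - 42)/(R + 65))/5 = 3*((-42 + R)/(65 + R))/5 = 3*(-42 + R)/(5*(65 + R)))
(-3551 - 45539)*(f(7 + 18) - 36261) = (-3551 - 45539)*(3*(-42 + (7 + 18))/(5*(65 + (7 + 18))) - 36261) = -49090*(3*(-42 + 25)/(5*(65 + 25)) - 36261) = -49090*((⅗)*(-17)/90 - 36261) = -49090*((⅗)*(1/90)*(-17) - 36261) = -49090*(-17/150 - 36261) = -49090*(-5439167/150) = 26700870803/15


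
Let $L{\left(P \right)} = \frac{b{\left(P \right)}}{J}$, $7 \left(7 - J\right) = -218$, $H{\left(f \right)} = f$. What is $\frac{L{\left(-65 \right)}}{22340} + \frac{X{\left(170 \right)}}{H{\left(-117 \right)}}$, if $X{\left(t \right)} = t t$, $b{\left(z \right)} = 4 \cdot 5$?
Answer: $- \frac{2873035427}{11631321} \approx -247.01$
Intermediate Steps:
$b{\left(z \right)} = 20$
$J = \frac{267}{7}$ ($J = 7 - - \frac{218}{7} = 7 + \frac{218}{7} = \frac{267}{7} \approx 38.143$)
$X{\left(t \right)} = t^{2}$
$L{\left(P \right)} = \frac{140}{267}$ ($L{\left(P \right)} = \frac{20}{\frac{267}{7}} = 20 \cdot \frac{7}{267} = \frac{140}{267}$)
$\frac{L{\left(-65 \right)}}{22340} + \frac{X{\left(170 \right)}}{H{\left(-117 \right)}} = \frac{140}{267 \cdot 22340} + \frac{170^{2}}{-117} = \frac{140}{267} \cdot \frac{1}{22340} + 28900 \left(- \frac{1}{117}\right) = \frac{7}{298239} - \frac{28900}{117} = - \frac{2873035427}{11631321}$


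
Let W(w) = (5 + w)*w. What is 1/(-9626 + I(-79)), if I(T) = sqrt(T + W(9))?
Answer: -9626/92659829 - sqrt(47)/92659829 ≈ -0.00010396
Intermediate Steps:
W(w) = w*(5 + w)
I(T) = sqrt(126 + T) (I(T) = sqrt(T + 9*(5 + 9)) = sqrt(T + 9*14) = sqrt(T + 126) = sqrt(126 + T))
1/(-9626 + I(-79)) = 1/(-9626 + sqrt(126 - 79)) = 1/(-9626 + sqrt(47))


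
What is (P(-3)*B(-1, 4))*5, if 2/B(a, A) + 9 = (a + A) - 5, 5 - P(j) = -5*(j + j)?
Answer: 250/11 ≈ 22.727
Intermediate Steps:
P(j) = 5 + 10*j (P(j) = 5 - (-5)*(j + j) = 5 - (-5)*2*j = 5 - (-10)*j = 5 + 10*j)
B(a, A) = 2/(-14 + A + a) (B(a, A) = 2/(-9 + ((a + A) - 5)) = 2/(-9 + ((A + a) - 5)) = 2/(-9 + (-5 + A + a)) = 2/(-14 + A + a))
(P(-3)*B(-1, 4))*5 = ((5 + 10*(-3))*(2/(-14 + 4 - 1)))*5 = ((5 - 30)*(2/(-11)))*5 = -50*(-1)/11*5 = -25*(-2/11)*5 = (50/11)*5 = 250/11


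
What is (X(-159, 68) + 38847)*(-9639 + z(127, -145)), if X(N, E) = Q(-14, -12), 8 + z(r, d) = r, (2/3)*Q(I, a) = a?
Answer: -369652080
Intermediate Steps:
Q(I, a) = 3*a/2
z(r, d) = -8 + r
X(N, E) = -18 (X(N, E) = (3/2)*(-12) = -18)
(X(-159, 68) + 38847)*(-9639 + z(127, -145)) = (-18 + 38847)*(-9639 + (-8 + 127)) = 38829*(-9639 + 119) = 38829*(-9520) = -369652080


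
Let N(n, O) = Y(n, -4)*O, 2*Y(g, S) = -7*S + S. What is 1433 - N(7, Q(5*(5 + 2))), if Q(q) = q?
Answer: 1013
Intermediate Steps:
Y(g, S) = -3*S (Y(g, S) = (-7*S + S)/2 = (-6*S)/2 = -3*S)
N(n, O) = 12*O (N(n, O) = (-3*(-4))*O = 12*O)
1433 - N(7, Q(5*(5 + 2))) = 1433 - 12*5*(5 + 2) = 1433 - 12*5*7 = 1433 - 12*35 = 1433 - 1*420 = 1433 - 420 = 1013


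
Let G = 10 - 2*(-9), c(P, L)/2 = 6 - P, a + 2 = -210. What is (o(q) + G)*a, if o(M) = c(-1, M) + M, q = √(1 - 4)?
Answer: -8904 - 212*I*√3 ≈ -8904.0 - 367.19*I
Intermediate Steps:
a = -212 (a = -2 - 210 = -212)
c(P, L) = 12 - 2*P (c(P, L) = 2*(6 - P) = 12 - 2*P)
q = I*√3 (q = √(-3) = I*√3 ≈ 1.732*I)
o(M) = 14 + M (o(M) = (12 - 2*(-1)) + M = (12 + 2) + M = 14 + M)
G = 28 (G = 10 + 18 = 28)
(o(q) + G)*a = ((14 + I*√3) + 28)*(-212) = (42 + I*√3)*(-212) = -8904 - 212*I*√3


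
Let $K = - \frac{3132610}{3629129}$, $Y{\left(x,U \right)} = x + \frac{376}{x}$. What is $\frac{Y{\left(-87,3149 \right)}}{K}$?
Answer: $\frac{5766685981}{54507414} \approx 105.8$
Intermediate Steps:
$K = - \frac{3132610}{3629129}$ ($K = \left(-3132610\right) \frac{1}{3629129} = - \frac{3132610}{3629129} \approx -0.86318$)
$\frac{Y{\left(-87,3149 \right)}}{K} = \frac{-87 + \frac{376}{-87}}{- \frac{3132610}{3629129}} = \left(-87 + 376 \left(- \frac{1}{87}\right)\right) \left(- \frac{3629129}{3132610}\right) = \left(-87 - \frac{376}{87}\right) \left(- \frac{3629129}{3132610}\right) = \left(- \frac{7945}{87}\right) \left(- \frac{3629129}{3132610}\right) = \frac{5766685981}{54507414}$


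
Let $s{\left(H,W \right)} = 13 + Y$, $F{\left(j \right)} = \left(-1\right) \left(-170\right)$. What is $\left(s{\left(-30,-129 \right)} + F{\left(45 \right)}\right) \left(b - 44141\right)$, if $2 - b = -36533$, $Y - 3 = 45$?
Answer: $-1756986$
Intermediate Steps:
$Y = 48$ ($Y = 3 + 45 = 48$)
$b = 36535$ ($b = 2 - -36533 = 2 + 36533 = 36535$)
$F{\left(j \right)} = 170$
$s{\left(H,W \right)} = 61$ ($s{\left(H,W \right)} = 13 + 48 = 61$)
$\left(s{\left(-30,-129 \right)} + F{\left(45 \right)}\right) \left(b - 44141\right) = \left(61 + 170\right) \left(36535 - 44141\right) = 231 \left(-7606\right) = -1756986$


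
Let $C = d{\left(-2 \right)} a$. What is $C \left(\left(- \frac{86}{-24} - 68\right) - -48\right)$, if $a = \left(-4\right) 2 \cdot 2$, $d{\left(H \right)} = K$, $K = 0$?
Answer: $0$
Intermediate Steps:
$d{\left(H \right)} = 0$
$a = -16$ ($a = \left(-8\right) 2 = -16$)
$C = 0$ ($C = 0 \left(-16\right) = 0$)
$C \left(\left(- \frac{86}{-24} - 68\right) - -48\right) = 0 \left(\left(- \frac{86}{-24} - 68\right) - -48\right) = 0 \left(\left(\left(-86\right) \left(- \frac{1}{24}\right) - 68\right) + 48\right) = 0 \left(\left(\frac{43}{12} - 68\right) + 48\right) = 0 \left(- \frac{773}{12} + 48\right) = 0 \left(- \frac{197}{12}\right) = 0$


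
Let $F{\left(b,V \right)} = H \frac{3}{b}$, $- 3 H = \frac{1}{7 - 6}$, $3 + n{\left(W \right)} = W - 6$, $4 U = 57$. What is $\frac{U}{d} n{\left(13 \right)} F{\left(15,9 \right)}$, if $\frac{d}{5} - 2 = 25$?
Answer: $- \frac{19}{675} \approx -0.028148$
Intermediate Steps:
$U = \frac{57}{4}$ ($U = \frac{1}{4} \cdot 57 = \frac{57}{4} \approx 14.25$)
$n{\left(W \right)} = -9 + W$ ($n{\left(W \right)} = -3 + \left(W - 6\right) = -3 + \left(-6 + W\right) = -9 + W$)
$H = - \frac{1}{3}$ ($H = - \frac{1}{3 \left(7 - 6\right)} = - \frac{1}{3 \cdot 1} = \left(- \frac{1}{3}\right) 1 = - \frac{1}{3} \approx -0.33333$)
$d = 135$ ($d = 10 + 5 \cdot 25 = 10 + 125 = 135$)
$F{\left(b,V \right)} = - \frac{1}{b}$ ($F{\left(b,V \right)} = - \frac{3 \frac{1}{b}}{3} = - \frac{1}{b}$)
$\frac{U}{d} n{\left(13 \right)} F{\left(15,9 \right)} = \frac{57}{4 \cdot 135} \left(-9 + 13\right) \left(- \frac{1}{15}\right) = \frac{57}{4} \cdot \frac{1}{135} \cdot 4 \left(\left(-1\right) \frac{1}{15}\right) = \frac{19}{180} \cdot 4 \left(- \frac{1}{15}\right) = \frac{19}{45} \left(- \frac{1}{15}\right) = - \frac{19}{675}$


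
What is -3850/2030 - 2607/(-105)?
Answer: 23276/1015 ≈ 22.932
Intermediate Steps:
-3850/2030 - 2607/(-105) = -3850*1/2030 - 2607*(-1/105) = -55/29 + 869/35 = 23276/1015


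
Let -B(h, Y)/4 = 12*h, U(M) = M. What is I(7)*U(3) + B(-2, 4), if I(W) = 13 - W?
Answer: 114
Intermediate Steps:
B(h, Y) = -48*h
I(7)*U(3) + B(-2, 4) = (13 - 1*7)*3 - 48*(-2) = (13 - 7)*3 + 96 = 6*3 + 96 = 18 + 96 = 114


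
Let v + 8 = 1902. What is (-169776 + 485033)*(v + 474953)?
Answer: 150329354679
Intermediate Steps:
v = 1894 (v = -8 + 1902 = 1894)
(-169776 + 485033)*(v + 474953) = (-169776 + 485033)*(1894 + 474953) = 315257*476847 = 150329354679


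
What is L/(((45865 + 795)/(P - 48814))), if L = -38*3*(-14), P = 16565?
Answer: -12867351/11665 ≈ -1103.1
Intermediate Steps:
L = 1596 (L = -114*(-14) = 1596)
L/(((45865 + 795)/(P - 48814))) = 1596/(((45865 + 795)/(16565 - 48814))) = 1596/((46660/(-32249))) = 1596/((46660*(-1/32249))) = 1596/(-46660/32249) = 1596*(-32249/46660) = -12867351/11665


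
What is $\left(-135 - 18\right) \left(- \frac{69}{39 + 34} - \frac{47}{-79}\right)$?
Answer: $\frac{309060}{5767} \approx 53.591$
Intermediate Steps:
$\left(-135 - 18\right) \left(- \frac{69}{39 + 34} - \frac{47}{-79}\right) = - 153 \left(- \frac{69}{73} - - \frac{47}{79}\right) = - 153 \left(\left(-69\right) \frac{1}{73} + \frac{47}{79}\right) = - 153 \left(- \frac{69}{73} + \frac{47}{79}\right) = \left(-153\right) \left(- \frac{2020}{5767}\right) = \frac{309060}{5767}$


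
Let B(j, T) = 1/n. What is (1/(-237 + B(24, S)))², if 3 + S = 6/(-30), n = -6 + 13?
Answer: 49/2748964 ≈ 1.7825e-5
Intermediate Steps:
n = 7
S = -16/5 (S = -3 + 6/(-30) = -3 + 6*(-1/30) = -3 - ⅕ = -16/5 ≈ -3.2000)
B(j, T) = ⅐ (B(j, T) = 1/7 = ⅐)
(1/(-237 + B(24, S)))² = (1/(-237 + ⅐))² = (1/(-1658/7))² = (-7/1658)² = 49/2748964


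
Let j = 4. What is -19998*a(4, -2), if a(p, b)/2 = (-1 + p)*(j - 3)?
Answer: -119988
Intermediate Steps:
a(p, b) = -2 + 2*p (a(p, b) = 2*((-1 + p)*(4 - 3)) = 2*((-1 + p)*1) = 2*(-1 + p) = -2 + 2*p)
-19998*a(4, -2) = -19998*(-2 + 2*4) = -19998*(-2 + 8) = -19998*6 = -119988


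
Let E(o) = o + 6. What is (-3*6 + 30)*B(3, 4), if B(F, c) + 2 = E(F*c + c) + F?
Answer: 276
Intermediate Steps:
E(o) = 6 + o
B(F, c) = 4 + F + c + F*c (B(F, c) = -2 + ((6 + (F*c + c)) + F) = -2 + ((6 + (c + F*c)) + F) = -2 + ((6 + c + F*c) + F) = -2 + (6 + F + c + F*c) = 4 + F + c + F*c)
(-3*6 + 30)*B(3, 4) = (-3*6 + 30)*(4 + 3 + 4*(1 + 3)) = (-18 + 30)*(4 + 3 + 4*4) = 12*(4 + 3 + 16) = 12*23 = 276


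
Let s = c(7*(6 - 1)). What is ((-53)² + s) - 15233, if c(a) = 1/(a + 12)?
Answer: -583927/47 ≈ -12424.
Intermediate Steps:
c(a) = 1/(12 + a)
s = 1/47 (s = 1/(12 + 7*(6 - 1)) = 1/(12 + 7*5) = 1/(12 + 35) = 1/47 ≈ 0.021277)
((-53)² + s) - 15233 = ((-53)² + 1/47) - 15233 = (2809 + 1/47) - 15233 = 132024/47 - 15233 = -583927/47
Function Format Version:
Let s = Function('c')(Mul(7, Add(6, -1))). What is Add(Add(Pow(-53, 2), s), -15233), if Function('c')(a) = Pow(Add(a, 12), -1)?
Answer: Rational(-583927, 47) ≈ -12424.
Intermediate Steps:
Function('c')(a) = Pow(Add(12, a), -1)
s = Rational(1, 47) (s = Pow(Add(12, Mul(7, Add(6, -1))), -1) = Pow(Add(12, Mul(7, 5)), -1) = Pow(Add(12, 35), -1) = Pow(47, -1) = Rational(1, 47) ≈ 0.021277)
Add(Add(Pow(-53, 2), s), -15233) = Add(Add(Pow(-53, 2), Rational(1, 47)), -15233) = Add(Add(2809, Rational(1, 47)), -15233) = Add(Rational(132024, 47), -15233) = Rational(-583927, 47)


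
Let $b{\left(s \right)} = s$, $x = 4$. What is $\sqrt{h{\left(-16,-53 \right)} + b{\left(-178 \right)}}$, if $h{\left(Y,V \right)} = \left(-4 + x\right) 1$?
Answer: $i \sqrt{178} \approx 13.342 i$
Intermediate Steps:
$h{\left(Y,V \right)} = 0$ ($h{\left(Y,V \right)} = \left(-4 + 4\right) 1 = 0 \cdot 1 = 0$)
$\sqrt{h{\left(-16,-53 \right)} + b{\left(-178 \right)}} = \sqrt{0 - 178} = \sqrt{-178} = i \sqrt{178}$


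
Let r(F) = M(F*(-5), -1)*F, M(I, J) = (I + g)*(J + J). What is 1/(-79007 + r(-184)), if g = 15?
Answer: 1/265073 ≈ 3.7725e-6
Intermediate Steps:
M(I, J) = 2*J*(15 + I) (M(I, J) = (I + 15)*(J + J) = (15 + I)*(2*J) = 2*J*(15 + I))
r(F) = F*(-30 + 10*F) (r(F) = (2*(-1)*(15 + F*(-5)))*F = (2*(-1)*(15 - 5*F))*F = (-30 + 10*F)*F = F*(-30 + 10*F))
1/(-79007 + r(-184)) = 1/(-79007 + 10*(-184)*(-3 - 184)) = 1/(-79007 + 10*(-184)*(-187)) = 1/(-79007 + 344080) = 1/265073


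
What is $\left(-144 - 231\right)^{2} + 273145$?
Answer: $413770$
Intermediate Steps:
$\left(-144 - 231\right)^{2} + 273145 = \left(-375\right)^{2} + 273145 = 140625 + 273145 = 413770$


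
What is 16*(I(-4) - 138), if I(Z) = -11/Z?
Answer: -2164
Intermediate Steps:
16*(I(-4) - 138) = 16*(-11/(-4) - 138) = 16*(-11*(-¼) - 138) = 16*(11/4 - 138) = 16*(-541/4) = -2164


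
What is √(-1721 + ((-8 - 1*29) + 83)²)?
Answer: √395 ≈ 19.875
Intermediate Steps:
√(-1721 + ((-8 - 1*29) + 83)²) = √(-1721 + ((-8 - 29) + 83)²) = √(-1721 + (-37 + 83)²) = √(-1721 + 46²) = √(-1721 + 2116) = √395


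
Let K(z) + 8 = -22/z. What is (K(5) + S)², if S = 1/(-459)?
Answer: 810142369/5267025 ≈ 153.81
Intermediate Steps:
K(z) = -8 - 22/z
S = -1/459 ≈ -0.0021787
(K(5) + S)² = ((-8 - 22/5) - 1/459)² = (-62/5 - 1/459)² = (-28463/2295)² = 810142369/5267025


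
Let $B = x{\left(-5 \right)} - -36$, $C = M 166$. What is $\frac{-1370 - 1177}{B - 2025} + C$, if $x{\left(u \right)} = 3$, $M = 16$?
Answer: $\frac{1759121}{662} \approx 2657.3$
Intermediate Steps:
$C = 2656$ ($C = 16 \cdot 166 = 2656$)
$B = 39$ ($B = 3 - -36 = 3 + 36 = 39$)
$\frac{-1370 - 1177}{B - 2025} + C = \frac{-1370 - 1177}{39 - 2025} + 2656 = - \frac{2547}{-1986} + 2656 = \left(-2547\right) \left(- \frac{1}{1986}\right) + 2656 = \frac{849}{662} + 2656 = \frac{1759121}{662}$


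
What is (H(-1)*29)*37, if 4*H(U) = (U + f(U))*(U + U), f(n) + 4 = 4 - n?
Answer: 0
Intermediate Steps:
f(n) = -n (f(n) = -4 + (4 - n) = -n)
H(U) = 0 (H(U) = ((U - U)*(U + U))/4 = (0*(2*U))/4 = (¼)*0 = 0)
(H(-1)*29)*37 = (0*29)*37 = 0*37 = 0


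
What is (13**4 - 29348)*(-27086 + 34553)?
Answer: -5876529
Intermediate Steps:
(13**4 - 29348)*(-27086 + 34553) = (28561 - 29348)*7467 = -787*7467 = -5876529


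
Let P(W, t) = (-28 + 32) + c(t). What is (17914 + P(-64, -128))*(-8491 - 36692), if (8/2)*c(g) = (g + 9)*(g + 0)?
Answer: -981645858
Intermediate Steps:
c(g) = g*(9 + g)/4 (c(g) = ((g + 9)*(g + 0))/4 = ((9 + g)*g)/4 = (g*(9 + g))/4 = g*(9 + g)/4)
P(W, t) = 4 + t*(9 + t)/4 (P(W, t) = (-28 + 32) + t*(9 + t)/4 = 4 + t*(9 + t)/4)
(17914 + P(-64, -128))*(-8491 - 36692) = (17914 + (4 + (¼)*(-128)*(9 - 128)))*(-8491 - 36692) = (17914 + (4 + (¼)*(-128)*(-119)))*(-45183) = (17914 + (4 + 3808))*(-45183) = (17914 + 3812)*(-45183) = 21726*(-45183) = -981645858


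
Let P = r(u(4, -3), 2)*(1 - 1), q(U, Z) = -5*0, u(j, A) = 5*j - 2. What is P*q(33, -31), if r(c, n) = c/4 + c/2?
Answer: 0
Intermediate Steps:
u(j, A) = -2 + 5*j
r(c, n) = 3*c/4 (r(c, n) = c*(¼) + c*(½) = c/4 + c/2 = 3*c/4)
q(U, Z) = 0
P = 0 (P = (3*(-2 + 5*4)/4)*(1 - 1) = (3*(-2 + 20)/4)*0 = ((¾)*18)*0 = (27/2)*0 = 0)
P*q(33, -31) = 0*0 = 0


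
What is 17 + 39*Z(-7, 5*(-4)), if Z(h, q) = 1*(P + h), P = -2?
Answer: -334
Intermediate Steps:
Z(h, q) = -2 + h (Z(h, q) = 1*(-2 + h) = -2 + h)
17 + 39*Z(-7, 5*(-4)) = 17 + 39*(-2 - 7) = 17 + 39*(-9) = 17 - 351 = -334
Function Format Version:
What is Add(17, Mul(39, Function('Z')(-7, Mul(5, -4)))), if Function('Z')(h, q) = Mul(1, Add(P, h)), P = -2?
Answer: -334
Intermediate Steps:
Function('Z')(h, q) = Add(-2, h) (Function('Z')(h, q) = Mul(1, Add(-2, h)) = Add(-2, h))
Add(17, Mul(39, Function('Z')(-7, Mul(5, -4)))) = Add(17, Mul(39, Add(-2, -7))) = Add(17, Mul(39, -9)) = Add(17, -351) = -334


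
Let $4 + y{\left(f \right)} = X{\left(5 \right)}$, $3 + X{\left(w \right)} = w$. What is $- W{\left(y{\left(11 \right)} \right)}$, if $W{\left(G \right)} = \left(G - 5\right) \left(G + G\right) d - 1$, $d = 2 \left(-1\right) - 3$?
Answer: $141$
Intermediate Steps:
$X{\left(w \right)} = -3 + w$
$d = -5$ ($d = -2 - 3 = -5$)
$y{\left(f \right)} = -2$ ($y{\left(f \right)} = -4 + \left(-3 + 5\right) = -4 + 2 = -2$)
$W{\left(G \right)} = -1 - 10 G \left(-5 + G\right)$ ($W{\left(G \right)} = \left(G - 5\right) \left(G + G\right) \left(-5\right) - 1 = \left(-5 + G\right) 2 G \left(-5\right) - 1 = 2 G \left(-5 + G\right) \left(-5\right) - 1 = - 10 G \left(-5 + G\right) - 1 = -1 - 10 G \left(-5 + G\right)$)
$- W{\left(y{\left(11 \right)} \right)} = - (-1 - 10 \left(-2\right)^{2} + 50 \left(-2\right)) = - (-1 - 40 - 100) = \left(-1\right) \left(-141\right) = 141$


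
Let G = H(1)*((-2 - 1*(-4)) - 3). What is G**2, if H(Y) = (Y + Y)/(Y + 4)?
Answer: 4/25 ≈ 0.16000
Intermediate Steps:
H(Y) = 2*Y/(4 + Y) (H(Y) = (2*Y)/(4 + Y) = 2*Y/(4 + Y))
G = -2/5 (G = (2*1/(4 + 1))*((-2 - 1*(-4)) - 3) = (2*1/5)*((-2 + 4) - 3) = (2*1*(1/5))*(2 - 3) = (2/5)*(-1) = -2/5 ≈ -0.40000)
G**2 = (-2/5)**2 = 4/25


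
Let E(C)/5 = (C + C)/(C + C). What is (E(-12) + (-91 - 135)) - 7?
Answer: -228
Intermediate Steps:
E(C) = 5 (E(C) = 5*((C + C)/(C + C)) = 5*((2*C)/((2*C))) = 5*((2*C)*(1/(2*C))) = 5*1 = 5)
(E(-12) + (-91 - 135)) - 7 = (5 + (-91 - 135)) - 7 = (5 - 226) - 7 = -221 - 7 = -228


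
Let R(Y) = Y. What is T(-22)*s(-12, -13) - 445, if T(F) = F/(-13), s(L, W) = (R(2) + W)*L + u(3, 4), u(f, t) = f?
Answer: -2815/13 ≈ -216.54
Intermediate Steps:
s(L, W) = 3 + L*(2 + W) (s(L, W) = (2 + W)*L + 3 = L*(2 + W) + 3 = 3 + L*(2 + W))
T(F) = -F/13 (T(F) = F*(-1/13) = -F/13)
T(-22)*s(-12, -13) - 445 = (-1/13*(-22))*(3 + 2*(-12) - 12*(-13)) - 445 = 22*(3 - 24 + 156)/13 - 445 = (22/13)*135 - 445 = 2970/13 - 445 = -2815/13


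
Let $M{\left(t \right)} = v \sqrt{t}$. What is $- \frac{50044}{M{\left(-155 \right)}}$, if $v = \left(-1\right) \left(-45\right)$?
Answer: $\frac{50044 i \sqrt{155}}{6975} \approx 89.325 i$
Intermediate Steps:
$v = 45$
$M{\left(t \right)} = 45 \sqrt{t}$
$- \frac{50044}{M{\left(-155 \right)}} = - \frac{50044}{45 \sqrt{-155}} = - \frac{50044}{45 i \sqrt{155}} = - 50044 \left(- \frac{i \sqrt{155}}{6975}\right) = \frac{50044 i \sqrt{155}}{6975}$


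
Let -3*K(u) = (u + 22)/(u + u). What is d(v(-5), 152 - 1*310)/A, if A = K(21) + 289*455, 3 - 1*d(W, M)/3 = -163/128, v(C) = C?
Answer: 103383/1060372928 ≈ 9.7497e-5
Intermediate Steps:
K(u) = -(22 + u)/(6*u) (K(u) = -(u + 22)/(3*(u + u)) = -(22 + u)/(3*(2*u)) = -(22 + u)*1/(2*u)/3 = -(22 + u)/(6*u))
d(W, M) = 1641/128 (d(W, M) = 9 - (-489)/128 = 9 - 3*(-163/128) = 9 + 489/128 = 1641/128)
A = 16568327/126 (A = (1/6)*(-22 - 1*21)/21 + 289*455 = (1/6)*(1/21)*(-22 - 21) + 131495 = (1/6)*(1/21)*(-43) + 131495 = -43/126 + 131495 = 16568327/126 ≈ 1.3149e+5)
d(v(-5), 152 - 1*310)/A = 1641/(128*(16568327/126)) = (1641/128)*(126/16568327) = 103383/1060372928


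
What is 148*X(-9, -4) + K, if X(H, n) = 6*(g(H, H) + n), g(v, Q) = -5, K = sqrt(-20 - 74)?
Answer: -7992 + I*sqrt(94) ≈ -7992.0 + 9.6954*I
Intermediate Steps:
K = I*sqrt(94) (K = sqrt(-94) = I*sqrt(94) ≈ 9.6954*I)
X(H, n) = -30 + 6*n (X(H, n) = 6*(-5 + n) = -30 + 6*n)
148*X(-9, -4) + K = 148*(-30 + 6*(-4)) + I*sqrt(94) = 148*(-30 - 24) + I*sqrt(94) = 148*(-54) + I*sqrt(94) = -7992 + I*sqrt(94)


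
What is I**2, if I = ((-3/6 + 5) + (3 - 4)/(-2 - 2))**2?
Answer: 130321/256 ≈ 509.07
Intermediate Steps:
I = 361/16 (I = ((-3*1/6 + 5) - 1/(-4))**2 = ((-1/2 + 5) - 1*(-1/4))**2 = (9/2 + 1/4)**2 = (19/4)**2 = 361/16 ≈ 22.563)
I**2 = (361/16)**2 = 130321/256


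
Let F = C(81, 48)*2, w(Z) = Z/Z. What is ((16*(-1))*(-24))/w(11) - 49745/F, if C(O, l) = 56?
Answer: -6737/112 ≈ -60.152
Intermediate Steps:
w(Z) = 1
F = 112 (F = 56*2 = 112)
((16*(-1))*(-24))/w(11) - 49745/F = ((16*(-1))*(-24))/1 - 49745/112 = -16*(-24)*1 - 49745*1/112 = 384*1 - 49745/112 = 384 - 49745/112 = -6737/112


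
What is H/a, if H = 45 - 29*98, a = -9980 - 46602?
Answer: 2797/56582 ≈ 0.049433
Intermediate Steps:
a = -56582
H = -2797 (H = 45 - 2842 = -2797)
H/a = -2797/(-56582) = -2797*(-1/56582) = 2797/56582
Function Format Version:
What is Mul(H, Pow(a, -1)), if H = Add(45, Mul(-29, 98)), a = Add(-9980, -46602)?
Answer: Rational(2797, 56582) ≈ 0.049433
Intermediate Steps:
a = -56582
H = -2797 (H = Add(45, -2842) = -2797)
Mul(H, Pow(a, -1)) = Mul(-2797, Pow(-56582, -1)) = Mul(-2797, Rational(-1, 56582)) = Rational(2797, 56582)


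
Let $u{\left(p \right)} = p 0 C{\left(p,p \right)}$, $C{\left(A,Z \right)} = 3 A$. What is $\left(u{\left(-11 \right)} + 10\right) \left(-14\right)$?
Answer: $-140$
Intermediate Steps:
$u{\left(p \right)} = 0$ ($u{\left(p \right)} = p 0 \cdot 3 p = 0 \cdot 3 p = 0$)
$\left(u{\left(-11 \right)} + 10\right) \left(-14\right) = \left(0 + 10\right) \left(-14\right) = 10 \left(-14\right) = -140$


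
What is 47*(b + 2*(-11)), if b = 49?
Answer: 1269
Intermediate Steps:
47*(b + 2*(-11)) = 47*(49 + 2*(-11)) = 47*(49 - 22) = 47*27 = 1269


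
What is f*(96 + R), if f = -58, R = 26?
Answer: -7076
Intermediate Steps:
f*(96 + R) = -58*(96 + 26) = -58*122 = -7076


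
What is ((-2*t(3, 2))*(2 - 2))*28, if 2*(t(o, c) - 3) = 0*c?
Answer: 0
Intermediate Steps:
t(o, c) = 3 (t(o, c) = 3 + (0*c)/2 = 3 + (1/2)*0 = 3 + 0 = 3)
((-2*t(3, 2))*(2 - 2))*28 = ((-2*3)*(2 - 2))*28 = -6*0*28 = 0*28 = 0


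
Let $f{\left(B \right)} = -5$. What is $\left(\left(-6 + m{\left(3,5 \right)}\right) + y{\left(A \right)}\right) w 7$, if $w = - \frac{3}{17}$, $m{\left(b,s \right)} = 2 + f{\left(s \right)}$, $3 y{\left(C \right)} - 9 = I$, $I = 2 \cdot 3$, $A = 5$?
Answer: $\frac{84}{17} \approx 4.9412$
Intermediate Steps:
$I = 6$
$y{\left(C \right)} = 5$ ($y{\left(C \right)} = 3 + \frac{1}{3} \cdot 6 = 3 + 2 = 5$)
$m{\left(b,s \right)} = -3$ ($m{\left(b,s \right)} = 2 - 5 = -3$)
$w = - \frac{3}{17} \approx -0.17647$
$\left(\left(-6 + m{\left(3,5 \right)}\right) + y{\left(A \right)}\right) w 7 = \left(\left(-6 - 3\right) + 5\right) \left(- \frac{3}{17}\right) 7 = \left(-9 + 5\right) \left(- \frac{3}{17}\right) 7 = \left(-4\right) \left(- \frac{3}{17}\right) 7 = \frac{12}{17} \cdot 7 = \frac{84}{17}$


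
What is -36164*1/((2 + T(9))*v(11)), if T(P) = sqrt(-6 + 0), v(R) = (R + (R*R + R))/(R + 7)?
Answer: -650952/715 + 325476*I*sqrt(6)/715 ≈ -910.42 + 1115.0*I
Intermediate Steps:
v(R) = (R**2 + 2*R)/(7 + R) (v(R) = (R + (R**2 + R))/(7 + R) = (R + (R + R**2))/(7 + R) = (R**2 + 2*R)/(7 + R))
T(P) = I*sqrt(6) (T(P) = sqrt(-6) = I*sqrt(6))
-36164*1/((2 + T(9))*v(11)) = -36164*(7 + 11)/(11*(2 + 11)*(2 + I*sqrt(6))) = -36164*18/(143*(2 + I*sqrt(6))) = -36164/(143/9 + 143*I*sqrt(6)/18)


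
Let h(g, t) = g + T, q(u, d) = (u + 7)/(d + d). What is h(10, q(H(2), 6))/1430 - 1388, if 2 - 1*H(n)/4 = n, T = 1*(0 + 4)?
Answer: -992413/715 ≈ -1388.0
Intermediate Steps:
T = 4 (T = 1*4 = 4)
H(n) = 8 - 4*n
q(u, d) = (7 + u)/(2*d) (q(u, d) = (7 + u)/((2*d)) = (7 + u)*(1/(2*d)) = (7 + u)/(2*d))
h(g, t) = 4 + g (h(g, t) = g + 4 = 4 + g)
h(10, q(H(2), 6))/1430 - 1388 = (4 + 10)/1430 - 1388 = 14*(1/1430) - 1388 = 7/715 - 1388 = -992413/715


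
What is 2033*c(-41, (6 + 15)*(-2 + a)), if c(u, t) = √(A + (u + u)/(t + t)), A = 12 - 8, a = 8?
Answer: 2033*√6482/42 ≈ 3897.1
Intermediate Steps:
A = 4
c(u, t) = √(4 + u/t) (c(u, t) = √(4 + (u + u)/(t + t)) = √(4 + (2*u)/((2*t))) = √(4 + (2*u)*(1/(2*t))) = √(4 + u/t))
2033*c(-41, (6 + 15)*(-2 + a)) = 2033*√(4 - 41*1/((-2 + 8)*(6 + 15))) = 2033*√(4 - 41/(21*6)) = 2033*√(4 - 41/126) = 2033*√(463/126) = 2033*(√6482/42) = 2033*√6482/42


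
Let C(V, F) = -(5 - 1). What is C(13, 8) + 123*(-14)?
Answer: -1726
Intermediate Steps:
C(V, F) = -4 (C(V, F) = -1*4 = -4)
C(13, 8) + 123*(-14) = -4 + 123*(-14) = -4 - 1722 = -1726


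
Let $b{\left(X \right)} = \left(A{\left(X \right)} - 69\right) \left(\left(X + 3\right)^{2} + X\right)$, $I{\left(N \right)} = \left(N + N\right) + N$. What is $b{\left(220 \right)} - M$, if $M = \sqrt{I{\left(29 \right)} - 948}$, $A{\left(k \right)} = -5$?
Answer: $-3696226 - i \sqrt{861} \approx -3.6962 \cdot 10^{6} - 29.343 i$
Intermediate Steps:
$I{\left(N \right)} = 3 N$ ($I{\left(N \right)} = 2 N + N = 3 N$)
$M = i \sqrt{861}$ ($M = \sqrt{3 \cdot 29 - 948} = \sqrt{87 - 948} = \sqrt{-861} = i \sqrt{861} \approx 29.343 i$)
$b{\left(X \right)} = - 74 X - 74 \left(3 + X\right)^{2}$ ($b{\left(X \right)} = \left(-5 - 69\right) \left(\left(X + 3\right)^{2} + X\right) = - 74 \left(\left(3 + X\right)^{2} + X\right) = - 74 \left(X + \left(3 + X\right)^{2}\right) = - 74 X - 74 \left(3 + X\right)^{2}$)
$b{\left(220 \right)} - M = \left(\left(-74\right) 220 - 74 \left(3 + 220\right)^{2}\right) - i \sqrt{861} = \left(-16280 - 74 \cdot 223^{2}\right) - i \sqrt{861} = \left(-16280 - 3679946\right) - i \sqrt{861} = -3696226 - i \sqrt{861}$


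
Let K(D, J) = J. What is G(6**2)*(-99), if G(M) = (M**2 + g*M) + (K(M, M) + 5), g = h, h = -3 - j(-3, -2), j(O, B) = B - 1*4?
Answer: -143055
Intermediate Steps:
j(O, B) = -4 + B (j(O, B) = B - 4 = -4 + B)
h = 3 (h = -3 - (-4 - 2) = -3 - 1*(-6) = -3 + 6 = 3)
g = 3
G(M) = 5 + M**2 + 4*M (G(M) = (M**2 + 3*M) + (M + 5) = (M**2 + 3*M) + (5 + M) = 5 + M**2 + 4*M)
G(6**2)*(-99) = (5 + (6**2)**2 + 4*6**2)*(-99) = (5 + 36**2 + 4*36)*(-99) = (5 + 1296 + 144)*(-99) = 1445*(-99) = -143055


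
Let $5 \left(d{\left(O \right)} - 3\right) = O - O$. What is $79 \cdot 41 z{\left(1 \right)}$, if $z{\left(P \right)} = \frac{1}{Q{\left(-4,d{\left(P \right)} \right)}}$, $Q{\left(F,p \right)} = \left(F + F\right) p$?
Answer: $- \frac{3239}{24} \approx -134.96$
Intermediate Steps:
$d{\left(O \right)} = 3$ ($d{\left(O \right)} = 3 + \frac{O - O}{5} = 3 + \frac{1}{5} \cdot 0 = 3 + 0 = 3$)
$Q{\left(F,p \right)} = 2 F p$
$z{\left(P \right)} = - \frac{1}{24}$ ($z{\left(P \right)} = \frac{1}{2 \left(-4\right) 3} = \frac{1}{-24} = - \frac{1}{24}$)
$79 \cdot 41 z{\left(1 \right)} = 79 \cdot 41 \left(- \frac{1}{24}\right) = 3239 \left(- \frac{1}{24}\right) = - \frac{3239}{24}$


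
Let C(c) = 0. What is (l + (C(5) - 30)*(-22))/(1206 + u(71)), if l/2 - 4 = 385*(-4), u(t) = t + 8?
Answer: -2412/1285 ≈ -1.8770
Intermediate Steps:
u(t) = 8 + t
l = -3072 (l = 8 + 2*(385*(-4)) = 8 + 2*(-1540) = 8 - 3080 = -3072)
(l + (C(5) - 30)*(-22))/(1206 + u(71)) = (-3072 + (0 - 30)*(-22))/(1206 + (8 + 71)) = (-3072 - 30*(-22))/(1206 + 79) = (-3072 + 660)/1285 = -2412*1/1285 = -2412/1285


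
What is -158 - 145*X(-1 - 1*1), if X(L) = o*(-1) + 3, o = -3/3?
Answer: -738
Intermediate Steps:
o = -1 (o = -3*1/3 = -1)
X(L) = 4 (X(L) = -1*(-1) + 3 = 1 + 3 = 4)
-158 - 145*X(-1 - 1*1) = -158 - 145*4 = -158 - 580 = -738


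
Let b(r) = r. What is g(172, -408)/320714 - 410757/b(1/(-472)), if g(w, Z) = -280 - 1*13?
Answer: 62179165674763/320714 ≈ 1.9388e+8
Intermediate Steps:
g(w, Z) = -293 (g(w, Z) = -280 - 13 = -293)
g(172, -408)/320714 - 410757/b(1/(-472)) = -293/320714 - 410757/(1/(-472)) = -293*1/320714 - 410757/(-1/472) = -293/320714 - 410757*(-472) = -293/320714 + 193877304 = 62179165674763/320714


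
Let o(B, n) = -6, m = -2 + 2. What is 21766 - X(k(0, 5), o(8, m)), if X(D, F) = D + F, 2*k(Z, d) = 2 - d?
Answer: 43547/2 ≈ 21774.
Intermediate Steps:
m = 0
k(Z, d) = 1 - d/2 (k(Z, d) = (2 - d)/2 = 1 - d/2)
21766 - X(k(0, 5), o(8, m)) = 21766 - ((1 - ½*5) - 6) = 21766 - ((1 - 5/2) - 6) = 21766 - (-3/2 - 6) = 21766 - 1*(-15/2) = 21766 + 15/2 = 43547/2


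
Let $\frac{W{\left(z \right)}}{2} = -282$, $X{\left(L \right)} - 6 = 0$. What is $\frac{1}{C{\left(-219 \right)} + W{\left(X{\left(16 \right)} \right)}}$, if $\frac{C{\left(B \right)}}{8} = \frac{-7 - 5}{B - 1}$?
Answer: $- \frac{55}{30996} \approx -0.0017744$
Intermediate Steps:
$X{\left(L \right)} = 6$ ($X{\left(L \right)} = 6 + 0 = 6$)
$W{\left(z \right)} = -564$ ($W{\left(z \right)} = 2 \left(-282\right) = -564$)
$C{\left(B \right)} = - \frac{96}{-1 + B}$ ($C{\left(B \right)} = 8 \frac{-7 - 5}{B - 1} = 8 \frac{1}{-1 + B} \left(-12\right) = 8 \left(- \frac{12}{-1 + B}\right) = - \frac{96}{-1 + B}$)
$\frac{1}{C{\left(-219 \right)} + W{\left(X{\left(16 \right)} \right)}} = \frac{1}{- \frac{96}{-1 - 219} - 564} = \frac{1}{- \frac{96}{-220} - 564} = \frac{1}{\left(-96\right) \left(- \frac{1}{220}\right) - 564} = \frac{1}{\frac{24}{55} - 564} = \frac{1}{- \frac{30996}{55}} = - \frac{55}{30996}$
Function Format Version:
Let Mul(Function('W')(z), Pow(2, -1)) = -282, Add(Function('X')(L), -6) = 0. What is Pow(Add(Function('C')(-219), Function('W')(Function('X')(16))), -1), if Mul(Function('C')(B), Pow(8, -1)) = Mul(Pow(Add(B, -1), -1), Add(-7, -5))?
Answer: Rational(-55, 30996) ≈ -0.0017744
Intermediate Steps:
Function('X')(L) = 6 (Function('X')(L) = Add(6, 0) = 6)
Function('W')(z) = -564 (Function('W')(z) = Mul(2, -282) = -564)
Function('C')(B) = Mul(-96, Pow(Add(-1, B), -1)) (Function('C')(B) = Mul(8, Mul(Pow(Add(B, -1), -1), Add(-7, -5))) = Mul(8, Mul(Pow(Add(-1, B), -1), -12)) = Mul(8, Mul(-12, Pow(Add(-1, B), -1))) = Mul(-96, Pow(Add(-1, B), -1)))
Pow(Add(Function('C')(-219), Function('W')(Function('X')(16))), -1) = Pow(Add(Mul(-96, Pow(Add(-1, -219), -1)), -564), -1) = Pow(Add(Mul(-96, Pow(-220, -1)), -564), -1) = Pow(Add(Mul(-96, Rational(-1, 220)), -564), -1) = Pow(Add(Rational(24, 55), -564), -1) = Pow(Rational(-30996, 55), -1) = Rational(-55, 30996)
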